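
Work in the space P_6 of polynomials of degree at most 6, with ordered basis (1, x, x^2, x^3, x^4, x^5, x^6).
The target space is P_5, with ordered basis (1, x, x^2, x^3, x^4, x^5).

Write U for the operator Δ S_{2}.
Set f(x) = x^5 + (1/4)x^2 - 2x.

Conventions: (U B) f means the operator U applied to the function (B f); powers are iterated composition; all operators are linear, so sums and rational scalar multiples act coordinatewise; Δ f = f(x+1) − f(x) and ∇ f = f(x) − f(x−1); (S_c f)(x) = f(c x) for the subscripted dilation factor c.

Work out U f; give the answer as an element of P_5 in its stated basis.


S_{2} f = 32x^5 + x^2 - 4x
Δ S_{2} f = 160x^4 + 320x^3 + 320x^2 + 162x + 29

g(x) = 160x^4 + 320x^3 + 320x^2 + 162x + 29


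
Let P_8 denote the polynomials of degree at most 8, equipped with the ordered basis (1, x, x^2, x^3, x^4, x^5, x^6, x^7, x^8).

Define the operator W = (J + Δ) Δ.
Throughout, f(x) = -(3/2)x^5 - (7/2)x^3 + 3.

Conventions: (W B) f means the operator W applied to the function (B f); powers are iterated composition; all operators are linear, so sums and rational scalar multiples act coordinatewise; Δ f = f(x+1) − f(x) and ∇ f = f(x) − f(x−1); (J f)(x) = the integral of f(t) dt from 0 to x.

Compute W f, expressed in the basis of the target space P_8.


g(x) = -(3/2)x^5 - (15/4)x^4 - (77/2)x^3 - 99x^2 - 131x - 66

Δ f = -(15/2)x^4 - 15x^3 - (51/2)x^2 - 18x - 5
J Δ f = -(3/2)x^5 - (15/4)x^4 - (17/2)x^3 - 9x^2 - 5x
Δ Δ f = -30x^3 - 90x^2 - 126x - 66
(J + Δ) Δ f = -(3/2)x^5 - (15/4)x^4 - (77/2)x^3 - 99x^2 - 131x - 66


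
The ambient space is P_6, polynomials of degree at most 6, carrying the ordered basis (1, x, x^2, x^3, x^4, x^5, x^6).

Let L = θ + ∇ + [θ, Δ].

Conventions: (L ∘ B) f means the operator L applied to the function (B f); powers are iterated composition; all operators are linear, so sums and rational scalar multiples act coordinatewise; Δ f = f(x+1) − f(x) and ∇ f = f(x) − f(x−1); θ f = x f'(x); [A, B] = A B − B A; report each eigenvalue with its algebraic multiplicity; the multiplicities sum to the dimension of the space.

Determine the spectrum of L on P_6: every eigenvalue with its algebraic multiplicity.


image of 1: 0
image of x: x
image of x^2: 2x^2 - 3
image of x^3: 3x^3 - 9x - 2
image of x^4: 4x^4 - 18x^2 - 8x - 5
image of x^5: 5x^5 - 30x^3 - 20x^2 - 25x - 4
image of x^6: 6x^6 - 45x^4 - 40x^3 - 75x^2 - 24x - 7
the matrix is upper triangular; its diagonal is (0, 1, 2, 3, 4, 5, 6)
for a triangular matrix the eigenvalues are the diagonal entries, with algebraic multiplicity their repetition count

λ = 0 (multiplicity 1), λ = 1 (multiplicity 1), λ = 2 (multiplicity 1), λ = 3 (multiplicity 1), λ = 4 (multiplicity 1), λ = 5 (multiplicity 1), λ = 6 (multiplicity 1)


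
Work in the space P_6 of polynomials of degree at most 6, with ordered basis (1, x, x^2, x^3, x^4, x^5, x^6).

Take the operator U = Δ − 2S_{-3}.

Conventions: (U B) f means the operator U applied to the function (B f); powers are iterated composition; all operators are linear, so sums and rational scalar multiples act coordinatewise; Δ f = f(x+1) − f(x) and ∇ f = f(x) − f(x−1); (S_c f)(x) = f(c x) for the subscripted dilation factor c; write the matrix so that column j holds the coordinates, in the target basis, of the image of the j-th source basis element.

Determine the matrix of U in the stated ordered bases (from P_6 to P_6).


the matrix is [[-2, 1, 1, 1, 1, 1, 1]; [0, 6, 2, 3, 4, 5, 6]; [0, 0, -18, 3, 6, 10, 15]; [0, 0, 0, 54, 4, 10, 20]; [0, 0, 0, 0, -162, 5, 15]; [0, 0, 0, 0, 0, 486, 6]; [0, 0, 0, 0, 0, 0, -1458]] (rows listed top to bottom)

image of 1: -2
image of x: 6x + 1
image of x^2: -18x^2 + 2x + 1
image of x^3: 54x^3 + 3x^2 + 3x + 1
image of x^4: -162x^4 + 4x^3 + 6x^2 + 4x + 1
image of x^5: 486x^5 + 5x^4 + 10x^3 + 10x^2 + 5x + 1
image of x^6: -1458x^6 + 6x^5 + 15x^4 + 20x^3 + 15x^2 + 6x + 1
each image's coordinates form column j of the matrix


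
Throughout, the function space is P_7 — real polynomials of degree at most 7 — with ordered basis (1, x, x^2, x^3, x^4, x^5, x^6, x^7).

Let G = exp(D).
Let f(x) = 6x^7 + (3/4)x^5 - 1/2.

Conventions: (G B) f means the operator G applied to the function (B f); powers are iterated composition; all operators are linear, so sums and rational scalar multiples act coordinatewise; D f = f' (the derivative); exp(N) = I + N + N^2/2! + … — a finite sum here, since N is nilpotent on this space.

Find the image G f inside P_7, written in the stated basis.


the result is g(x) = 6x^7 + 42x^6 + (507/4)x^5 + (855/4)x^4 + (435/2)x^3 + (267/2)x^2 + (183/4)x + 25/4

order-1 term: 42x^6 + (15/4)x^4
order-2 term: 126x^5 + (15/2)x^3
order-3 term: 210x^4 + (15/2)x^2
order-4 term: 210x^3 + (15/4)x
order-5 term: 126x^2 + 3/4
order-6 term: 42x
order-7 term: 6
the series for exp(D) f terminates at order 7
exp(D) f = 6x^7 + 42x^6 + (507/4)x^5 + (855/4)x^4 + (435/2)x^3 + (267/2)x^2 + (183/4)x + 25/4


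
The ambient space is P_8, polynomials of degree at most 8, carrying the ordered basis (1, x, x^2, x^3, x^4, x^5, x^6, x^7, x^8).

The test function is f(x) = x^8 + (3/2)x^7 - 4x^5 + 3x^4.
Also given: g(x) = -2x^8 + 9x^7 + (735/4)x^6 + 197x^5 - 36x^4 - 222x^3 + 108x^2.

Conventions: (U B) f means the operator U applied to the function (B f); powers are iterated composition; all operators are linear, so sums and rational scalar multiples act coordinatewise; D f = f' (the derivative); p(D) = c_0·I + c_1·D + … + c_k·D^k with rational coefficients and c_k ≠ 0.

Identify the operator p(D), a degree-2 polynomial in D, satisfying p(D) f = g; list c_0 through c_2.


c_0 = -2, c_1 = 3/2, c_2 = 3

D^0 f = x^8 + (3/2)x^7 - 4x^5 + 3x^4
D^1 f = 8x^7 + (21/2)x^6 - 20x^4 + 12x^3
D^2 f = 56x^6 + 63x^5 - 80x^3 + 36x^2
matching coefficients of g against c_0 f + c_1 Df + … from the top degree down determines the c_i
solution: c_0 = -2, c_1 = 3/2, c_2 = 3


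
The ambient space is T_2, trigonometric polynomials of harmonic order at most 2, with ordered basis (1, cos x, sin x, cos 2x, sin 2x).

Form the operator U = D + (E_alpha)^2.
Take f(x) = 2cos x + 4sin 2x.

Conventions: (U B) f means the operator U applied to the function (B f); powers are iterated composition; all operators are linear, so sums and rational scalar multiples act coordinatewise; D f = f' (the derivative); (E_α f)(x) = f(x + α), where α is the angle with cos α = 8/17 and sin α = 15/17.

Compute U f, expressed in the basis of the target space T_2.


the image equals g(x) = -(322/289)cos x - (1058/289)sin x + (359048/83521)cos 2x - (126716/83521)sin 2x

D f = -2sin x + 8cos 2x
E_alpha f = (16/17)cos x - (30/17)sin x + (960/289)cos 2x - (644/289)sin 2x
E_alpha E_alpha f = -(322/289)cos x - (480/289)sin x - (309120/83521)cos 2x - (126716/83521)sin 2x
(D + (E_alpha)^2) f = -(322/289)cos x - (1058/289)sin x + (359048/83521)cos 2x - (126716/83521)sin 2x


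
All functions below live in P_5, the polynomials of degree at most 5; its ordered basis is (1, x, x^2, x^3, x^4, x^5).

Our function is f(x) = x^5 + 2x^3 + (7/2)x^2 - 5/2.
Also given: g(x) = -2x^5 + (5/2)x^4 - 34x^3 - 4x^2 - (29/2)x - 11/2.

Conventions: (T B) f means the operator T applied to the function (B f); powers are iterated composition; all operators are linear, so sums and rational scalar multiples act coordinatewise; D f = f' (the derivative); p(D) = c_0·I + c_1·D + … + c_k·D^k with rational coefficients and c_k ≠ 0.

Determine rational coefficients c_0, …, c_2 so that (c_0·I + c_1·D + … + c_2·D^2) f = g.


D^0 f = x^5 + 2x^3 + (7/2)x^2 - 5/2
D^1 f = 5x^4 + 6x^2 + 7x
D^2 f = 20x^3 + 12x + 7
matching coefficients of g against c_0 f + c_1 Df + … from the top degree down determines the c_i
solution: c_0 = -2, c_1 = 1/2, c_2 = -3/2

p(D) = -2·I + (1/2)·D − (3/2)·D^2, i.e. c_0 = -2, c_1 = 1/2, c_2 = -3/2


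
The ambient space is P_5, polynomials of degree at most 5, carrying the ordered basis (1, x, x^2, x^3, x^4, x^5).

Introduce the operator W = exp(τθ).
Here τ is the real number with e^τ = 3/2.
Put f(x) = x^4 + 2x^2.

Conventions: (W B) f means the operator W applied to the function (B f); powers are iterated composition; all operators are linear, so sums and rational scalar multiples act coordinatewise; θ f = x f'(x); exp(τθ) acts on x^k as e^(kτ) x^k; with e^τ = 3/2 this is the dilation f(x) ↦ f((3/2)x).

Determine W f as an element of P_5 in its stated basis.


exp(τθ) x^k = e^(kτ) x^k; with e^τ = 3/2 this sends x^k to (3/2)^k x^k
x^2 ↦ 9/4 x^2
x^4 ↦ 81/16 x^4
applying this coordinatewise to f: exp(τθ) f = (81/16)x^4 + (9/2)x^2

the result is g(x) = (81/16)x^4 + (9/2)x^2


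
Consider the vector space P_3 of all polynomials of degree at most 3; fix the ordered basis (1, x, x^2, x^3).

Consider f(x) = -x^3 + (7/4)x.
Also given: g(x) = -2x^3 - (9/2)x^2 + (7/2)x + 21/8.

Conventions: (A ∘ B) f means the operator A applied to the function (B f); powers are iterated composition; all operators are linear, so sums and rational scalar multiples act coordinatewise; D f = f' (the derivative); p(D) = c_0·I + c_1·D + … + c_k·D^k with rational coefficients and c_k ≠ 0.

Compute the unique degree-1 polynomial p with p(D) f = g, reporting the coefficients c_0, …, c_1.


c_0 = 2, c_1 = 3/2

D^0 f = -x^3 + (7/4)x
D^1 f = -3x^2 + 7/4
matching coefficients of g against c_0 f + c_1 Df + … from the top degree down determines the c_i
solution: c_0 = 2, c_1 = 3/2


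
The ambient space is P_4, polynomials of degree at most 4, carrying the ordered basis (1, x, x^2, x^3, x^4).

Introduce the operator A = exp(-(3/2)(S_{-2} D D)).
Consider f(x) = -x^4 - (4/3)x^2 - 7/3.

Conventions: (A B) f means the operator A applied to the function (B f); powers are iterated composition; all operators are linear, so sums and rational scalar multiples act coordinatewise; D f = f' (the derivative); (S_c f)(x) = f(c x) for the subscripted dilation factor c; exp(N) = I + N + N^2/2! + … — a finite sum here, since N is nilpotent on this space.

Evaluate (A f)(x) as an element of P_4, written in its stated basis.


g(x) = -x^4 + (212/3)x^2 - 319/3

order-1 term: 72x^2 + 4
order-2 term: -108
the series for exp(-(3/2)(S_{-2} D D)) f terminates at order 2
exp(-(3/2)(S_{-2} D D)) f = -x^4 + (212/3)x^2 - 319/3


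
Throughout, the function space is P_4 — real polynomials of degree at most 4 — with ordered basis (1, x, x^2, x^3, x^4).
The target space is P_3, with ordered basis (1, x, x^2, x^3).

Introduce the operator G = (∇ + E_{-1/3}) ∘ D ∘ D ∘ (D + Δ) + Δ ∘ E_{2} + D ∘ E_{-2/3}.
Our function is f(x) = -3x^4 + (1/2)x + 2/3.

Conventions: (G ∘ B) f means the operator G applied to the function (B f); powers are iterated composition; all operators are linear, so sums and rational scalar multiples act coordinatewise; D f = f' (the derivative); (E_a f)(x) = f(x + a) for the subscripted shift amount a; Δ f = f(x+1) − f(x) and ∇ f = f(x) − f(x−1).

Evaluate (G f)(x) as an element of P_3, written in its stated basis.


D f = -12x^3 + 1/2
Δ f = -12x^3 - 18x^2 - 12x - 5/2
(D + Δ) f = -24x^3 - 18x^2 - 12x - 2
D (D + Δ) f = -72x^2 - 36x - 12
D D (D + Δ) f = -144x - 36
∇ (D ∘ D) (D + Δ) f = -144
E_{-1/3} (D ∘ D) (D + Δ) f = -144x + 12
(∇ + E_{-1/3}) (D ∘ D) (D + Δ) f = -144x - 132
E_{2} f = -3x^4 - 24x^3 - 72x^2 - (191/2)x - 139/3
Δ E_{2} f = -12x^3 - 90x^2 - 228x - 389/2
E_{-2/3} f = -3x^4 + 8x^3 - 8x^2 + (73/18)x - 7/27
D E_{-2/3} f = -12x^3 + 24x^2 - 16x + 73/18
((∇ + E_{-1/3}) ∘ D ∘ D ∘ (D + Δ) + Δ ∘ E_{2} + D ∘ E_{-2/3}) f = -24x^3 - 66x^2 - 388x - 2902/9

g(x) = -24x^3 - 66x^2 - 388x - 2902/9


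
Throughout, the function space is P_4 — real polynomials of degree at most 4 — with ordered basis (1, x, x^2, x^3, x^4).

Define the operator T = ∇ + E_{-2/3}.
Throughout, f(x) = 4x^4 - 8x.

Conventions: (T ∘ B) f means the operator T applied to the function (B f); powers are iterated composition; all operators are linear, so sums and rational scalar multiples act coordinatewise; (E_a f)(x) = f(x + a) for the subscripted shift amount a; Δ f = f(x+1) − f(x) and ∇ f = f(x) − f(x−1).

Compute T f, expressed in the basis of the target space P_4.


the image equals g(x) = 4x^4 + (16/3)x^3 - (40/3)x^2 + (88/27)x - 476/81

∇ f = 16x^3 - 24x^2 + 16x - 12
E_{-2/3} f = 4x^4 - (32/3)x^3 + (32/3)x^2 - (344/27)x + 496/81
(∇ + E_{-2/3}) f = 4x^4 + (16/3)x^3 - (40/3)x^2 + (88/27)x - 476/81


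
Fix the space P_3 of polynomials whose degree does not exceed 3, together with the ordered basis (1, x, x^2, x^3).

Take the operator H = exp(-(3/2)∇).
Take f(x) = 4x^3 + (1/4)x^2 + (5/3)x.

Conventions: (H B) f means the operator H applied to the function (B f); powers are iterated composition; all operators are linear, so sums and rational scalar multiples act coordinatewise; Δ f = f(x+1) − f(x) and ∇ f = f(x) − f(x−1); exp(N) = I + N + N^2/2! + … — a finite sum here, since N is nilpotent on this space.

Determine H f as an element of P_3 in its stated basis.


the image equals g(x) = 4x^3 - (71/4)x^2 + (551/12)x - 769/16

order-1 term: -18x^2 + (69/4)x - 65/8
order-2 term: 27x - 423/16
order-3 term: -27/2
the series for exp(-(3/2)∇) f terminates at order 3
exp(-(3/2)∇) f = 4x^3 - (71/4)x^2 + (551/12)x - 769/16


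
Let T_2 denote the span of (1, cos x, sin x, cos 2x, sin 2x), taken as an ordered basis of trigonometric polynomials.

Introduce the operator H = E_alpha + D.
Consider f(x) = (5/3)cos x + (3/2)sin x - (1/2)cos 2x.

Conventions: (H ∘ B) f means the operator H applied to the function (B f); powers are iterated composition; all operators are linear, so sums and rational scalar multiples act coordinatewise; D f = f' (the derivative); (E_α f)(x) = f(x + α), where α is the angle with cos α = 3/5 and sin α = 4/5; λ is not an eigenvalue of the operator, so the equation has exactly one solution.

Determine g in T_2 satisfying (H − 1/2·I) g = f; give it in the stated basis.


the result is g(x) = -(152/195)cos x + (63/65)sin x + (39/937)cos 2x - (148/937)sin 2x

write g with unknown coordinates in the stated basis and equate coefficients in (H − 1/2·I) g = f
solving from the highest basis element down gives g = -(152/195)cos x + (63/65)sin x + (39/937)cos 2x - (148/937)sin 2x
check: H g = (83/65)cos x + (129/65)sin x - (449/937)cos 2x - (74/937)sin 2x
so H g − 1/2·g = (5/3)cos x + (3/2)sin x - (1/2)cos 2x = f ✓


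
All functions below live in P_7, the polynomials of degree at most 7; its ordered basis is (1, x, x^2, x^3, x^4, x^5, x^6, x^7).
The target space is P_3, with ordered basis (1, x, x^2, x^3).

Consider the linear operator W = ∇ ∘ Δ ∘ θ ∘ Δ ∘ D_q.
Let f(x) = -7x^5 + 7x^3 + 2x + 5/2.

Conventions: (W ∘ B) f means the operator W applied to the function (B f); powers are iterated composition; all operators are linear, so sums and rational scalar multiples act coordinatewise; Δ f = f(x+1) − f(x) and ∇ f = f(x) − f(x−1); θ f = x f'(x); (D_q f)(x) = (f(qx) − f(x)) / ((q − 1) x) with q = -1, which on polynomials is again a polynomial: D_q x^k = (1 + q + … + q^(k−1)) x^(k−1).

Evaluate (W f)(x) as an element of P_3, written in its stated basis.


D_q f = -7x^4 + 7x^2 + 2
Δ D_q f = -28x^3 - 42x^2 - 14x
θ (Δ ∘ D_q) f = -84x^3 - 84x^2 - 14x
Δ θ (Δ ∘ D_q) f = -252x^2 - 420x - 182
∇ (Δ ∘ θ) (Δ ∘ D_q) f = -504x - 168

g(x) = -504x - 168


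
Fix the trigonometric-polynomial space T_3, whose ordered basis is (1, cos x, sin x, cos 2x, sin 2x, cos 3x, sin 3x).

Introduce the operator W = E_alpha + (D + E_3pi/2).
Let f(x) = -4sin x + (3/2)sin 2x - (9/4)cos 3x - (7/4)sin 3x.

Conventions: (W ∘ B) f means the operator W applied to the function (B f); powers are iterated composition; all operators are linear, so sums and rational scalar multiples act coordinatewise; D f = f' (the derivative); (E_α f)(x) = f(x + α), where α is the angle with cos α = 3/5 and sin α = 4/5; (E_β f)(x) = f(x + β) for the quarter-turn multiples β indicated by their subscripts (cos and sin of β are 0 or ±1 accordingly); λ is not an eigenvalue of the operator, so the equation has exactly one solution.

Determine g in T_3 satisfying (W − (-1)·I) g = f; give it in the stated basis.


write g with unknown coordinates in the stated basis and equate coefficients in (W − (-1)·I) g = f
solving from the highest basis element down gives g = cos x - 2sin x - (111/221)cos 2x - (21/442)sin 2x + (467/1184)cos 3x - (619/1184)sin 3x
check: W g = -cos x - 2sin x + (111/221)cos 2x + (342/221)sin 2x - (3131/1184)cos 3x - (1453/1184)sin 3x
so W g − (-1)·g = -4sin x + (3/2)sin 2x - (9/4)cos 3x - (7/4)sin 3x = f ✓

g(x) = cos x - 2sin x - (111/221)cos 2x - (21/442)sin 2x + (467/1184)cos 3x - (619/1184)sin 3x


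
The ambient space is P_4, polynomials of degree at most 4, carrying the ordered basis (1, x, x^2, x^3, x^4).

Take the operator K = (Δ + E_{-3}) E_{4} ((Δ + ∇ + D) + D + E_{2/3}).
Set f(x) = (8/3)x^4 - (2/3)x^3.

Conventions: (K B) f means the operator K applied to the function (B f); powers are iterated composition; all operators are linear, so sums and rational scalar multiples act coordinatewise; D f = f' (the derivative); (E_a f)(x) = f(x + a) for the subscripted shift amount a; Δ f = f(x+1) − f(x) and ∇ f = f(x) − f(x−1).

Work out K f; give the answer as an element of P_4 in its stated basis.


Δ f = (32/3)x^3 + 14x^2 + (26/3)x + 2
∇ f = (32/3)x^3 - 18x^2 + (38/3)x - 10/3
D f = (32/3)x^3 - 2x^2
(Δ + ∇ + D) f = 32x^3 - 6x^2 + (64/3)x - 4/3
D f = (32/3)x^3 - 2x^2
E_{2/3} f = (8/3)x^4 + (58/9)x^3 + (52/9)x^2 + (184/81)x + 80/243
((Δ + ∇ + D) + D + E_{2/3}) f = (8/3)x^4 + (442/9)x^3 - (20/9)x^2 + (1912/81)x - 244/243
E_{4} ((Δ + ∇ + D) + D + E_{2/3}) f = (8/3)x^4 + (826/9)x^3 + (7588/9)x^2 + (246712/81)x + 943724/243
Δ E_{4} ((Δ + ∇ + D) + D + E_{2/3}) f = (32/3)x^3 + (874/3)x^2 + (17750/9)x + 322654/81
E_{-3} E_{4} ((Δ + ∇ + D) + D + E_{2/3}) f = (8/3)x^4 + (538/9)x^3 + (1450/9)x^2 + (14350/81)x + 17534/243
(Δ + E_{-3}) E_{4} ((Δ + ∇ + D) + D + E_{2/3}) f = (8/3)x^4 + (634/9)x^3 + (4072/9)x^2 + (174100/81)x + 985496/243

the result is g(x) = (8/3)x^4 + (634/9)x^3 + (4072/9)x^2 + (174100/81)x + 985496/243


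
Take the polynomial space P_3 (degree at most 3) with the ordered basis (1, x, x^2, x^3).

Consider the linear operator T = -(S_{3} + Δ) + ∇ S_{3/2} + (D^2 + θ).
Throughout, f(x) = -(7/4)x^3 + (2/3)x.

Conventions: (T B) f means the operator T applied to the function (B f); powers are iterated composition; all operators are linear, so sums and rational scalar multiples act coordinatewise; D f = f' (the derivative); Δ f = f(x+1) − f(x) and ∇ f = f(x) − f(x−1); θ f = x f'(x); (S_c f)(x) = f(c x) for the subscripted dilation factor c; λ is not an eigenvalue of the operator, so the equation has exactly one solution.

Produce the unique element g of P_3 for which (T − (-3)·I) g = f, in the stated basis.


write g with unknown coordinates in the stated basis and equate coefficients in (T − (-3)·I) g = f
solving from the highest basis element down gives g = (1/12)x^3 + (19/128)x^2 + (683/768)x - 117/512
check: T g = -2x^3 - (57/128)x^2 - (1537/768)x + 351/512
so T g − (-3)·g = -(7/4)x^3 + (2/3)x = f ✓

the image equals g(x) = (1/12)x^3 + (19/128)x^2 + (683/768)x - 117/512


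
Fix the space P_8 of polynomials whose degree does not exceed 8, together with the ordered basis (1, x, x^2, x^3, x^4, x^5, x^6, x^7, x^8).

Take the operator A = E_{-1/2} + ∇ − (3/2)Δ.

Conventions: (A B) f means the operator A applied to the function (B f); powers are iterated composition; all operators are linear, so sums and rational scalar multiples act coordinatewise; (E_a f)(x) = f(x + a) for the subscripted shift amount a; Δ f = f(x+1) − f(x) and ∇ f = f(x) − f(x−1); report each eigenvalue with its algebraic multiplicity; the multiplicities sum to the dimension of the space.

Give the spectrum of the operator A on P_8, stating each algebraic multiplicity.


image of 1: 1
image of x: x - 1
image of x^2: x^2 - 2x - 9/4
image of x^3: x^3 - 3x^2 - (27/4)x - 5/8
image of x^4: x^4 - 4x^3 - (27/2)x^2 - (5/2)x - 39/16
image of x^5: x^5 - 5x^4 - (45/2)x^3 - (25/4)x^2 - (195/16)x - 17/32
image of x^6: x^6 - 6x^5 - (135/4)x^4 - (25/2)x^3 - (585/16)x^2 - (51/16)x - 159/64
image of x^7: x^7 - 7x^6 - (189/4)x^5 - (175/8)x^4 - (1365/16)x^3 - (357/32)x^2 - (1113/64)x - 65/128
image of x^8: x^8 - 8x^7 - 63x^6 - 35x^5 - (1365/8)x^4 - (119/4)x^3 - (1113/16)x^2 - (65/16)x - 639/256
the matrix is upper triangular; its diagonal is (1, 1, 1, 1, 1, 1, 1, 1, 1)
for a triangular matrix the eigenvalues are the diagonal entries, with algebraic multiplicity their repetition count

λ = 1 (multiplicity 9)


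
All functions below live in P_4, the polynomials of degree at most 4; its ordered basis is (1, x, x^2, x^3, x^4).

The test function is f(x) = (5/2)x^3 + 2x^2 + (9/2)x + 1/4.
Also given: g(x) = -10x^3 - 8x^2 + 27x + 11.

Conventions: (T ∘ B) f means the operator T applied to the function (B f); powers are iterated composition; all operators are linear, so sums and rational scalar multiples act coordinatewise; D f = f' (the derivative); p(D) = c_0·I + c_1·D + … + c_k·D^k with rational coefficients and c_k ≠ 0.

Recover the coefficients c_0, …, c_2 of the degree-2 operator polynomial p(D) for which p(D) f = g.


p(D) = -4·I + 3·D^2, i.e. c_0 = -4, c_1 = 0, c_2 = 3

D^0 f = (5/2)x^3 + 2x^2 + (9/2)x + 1/4
D^1 f = (15/2)x^2 + 4x + 9/2
D^2 f = 15x + 4
matching coefficients of g against c_0 f + c_1 Df + … from the top degree down determines the c_i
solution: c_0 = -4, c_1 = 0, c_2 = 3


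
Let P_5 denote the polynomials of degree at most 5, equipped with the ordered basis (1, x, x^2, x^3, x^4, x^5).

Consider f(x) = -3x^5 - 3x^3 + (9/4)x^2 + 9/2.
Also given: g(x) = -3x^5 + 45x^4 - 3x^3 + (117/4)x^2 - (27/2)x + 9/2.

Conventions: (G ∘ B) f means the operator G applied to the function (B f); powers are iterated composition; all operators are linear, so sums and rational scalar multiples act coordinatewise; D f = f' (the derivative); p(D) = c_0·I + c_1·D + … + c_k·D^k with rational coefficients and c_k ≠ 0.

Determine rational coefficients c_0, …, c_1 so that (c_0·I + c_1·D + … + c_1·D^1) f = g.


c_0 = 1, c_1 = -3

D^0 f = -3x^5 - 3x^3 + (9/4)x^2 + 9/2
D^1 f = -15x^4 - 9x^2 + (9/2)x
matching coefficients of g against c_0 f + c_1 Df + … from the top degree down determines the c_i
solution: c_0 = 1, c_1 = -3


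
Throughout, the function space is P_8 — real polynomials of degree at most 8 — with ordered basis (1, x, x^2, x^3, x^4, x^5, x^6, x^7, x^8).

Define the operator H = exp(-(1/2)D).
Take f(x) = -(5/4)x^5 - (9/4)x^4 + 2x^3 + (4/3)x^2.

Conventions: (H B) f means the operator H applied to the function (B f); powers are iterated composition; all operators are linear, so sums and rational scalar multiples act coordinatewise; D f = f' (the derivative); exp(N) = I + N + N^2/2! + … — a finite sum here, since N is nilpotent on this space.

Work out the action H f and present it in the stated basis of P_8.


g(x) = -(5/4)x^5 + (7/8)x^4 + (27/8)x^3 - (167/48)x^2 + (173/192)x - 7/384

order-1 term: (25/8)x^4 + (9/2)x^3 - 3x^2 - (4/3)x
order-2 term: -(25/8)x^3 - (27/8)x^2 + (3/2)x + 1/3
order-3 term: (25/16)x^2 + (9/8)x - 1/4
order-4 term: -(25/64)x - 9/64
order-5 term: 5/128
the series for exp(-(1/2)D) f terminates at order 5
exp(-(1/2)D) f = -(5/4)x^5 + (7/8)x^4 + (27/8)x^3 - (167/48)x^2 + (173/192)x - 7/384


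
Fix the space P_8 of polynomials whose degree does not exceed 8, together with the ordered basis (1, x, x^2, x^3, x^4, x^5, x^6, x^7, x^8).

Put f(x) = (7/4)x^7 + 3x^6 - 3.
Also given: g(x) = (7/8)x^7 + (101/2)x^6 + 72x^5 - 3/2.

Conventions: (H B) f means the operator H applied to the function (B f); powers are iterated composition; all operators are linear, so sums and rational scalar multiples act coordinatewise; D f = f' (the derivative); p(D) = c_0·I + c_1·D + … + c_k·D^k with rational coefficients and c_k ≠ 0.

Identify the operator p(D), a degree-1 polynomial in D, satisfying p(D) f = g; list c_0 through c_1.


p(D) = (1/2)·I + 4·D, i.e. c_0 = 1/2, c_1 = 4

D^0 f = (7/4)x^7 + 3x^6 - 3
D^1 f = (49/4)x^6 + 18x^5
matching coefficients of g against c_0 f + c_1 Df + … from the top degree down determines the c_i
solution: c_0 = 1/2, c_1 = 4


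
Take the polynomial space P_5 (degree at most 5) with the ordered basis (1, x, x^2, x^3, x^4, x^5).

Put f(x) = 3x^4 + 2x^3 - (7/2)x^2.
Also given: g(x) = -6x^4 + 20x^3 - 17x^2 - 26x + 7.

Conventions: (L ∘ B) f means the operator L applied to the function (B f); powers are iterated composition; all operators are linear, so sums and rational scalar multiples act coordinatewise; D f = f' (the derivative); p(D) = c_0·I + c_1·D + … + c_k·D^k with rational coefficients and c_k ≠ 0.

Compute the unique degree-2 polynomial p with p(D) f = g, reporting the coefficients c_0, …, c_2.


D^0 f = 3x^4 + 2x^3 - (7/2)x^2
D^1 f = 12x^3 + 6x^2 - 7x
D^2 f = 36x^2 + 12x - 7
matching coefficients of g against c_0 f + c_1 Df + … from the top degree down determines the c_i
solution: c_0 = -2, c_1 = 2, c_2 = -1

p(D) = -2·I + 2·D − D^2, i.e. c_0 = -2, c_1 = 2, c_2 = -1


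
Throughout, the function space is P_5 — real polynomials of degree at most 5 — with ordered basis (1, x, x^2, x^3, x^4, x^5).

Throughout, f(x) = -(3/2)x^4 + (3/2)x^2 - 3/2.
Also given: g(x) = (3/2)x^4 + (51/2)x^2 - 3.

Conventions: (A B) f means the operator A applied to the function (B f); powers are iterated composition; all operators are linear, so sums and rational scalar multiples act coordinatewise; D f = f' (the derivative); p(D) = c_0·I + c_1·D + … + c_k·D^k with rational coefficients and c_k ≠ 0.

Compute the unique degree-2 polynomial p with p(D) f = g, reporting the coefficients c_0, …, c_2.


c_0 = -1, c_1 = 0, c_2 = -3/2

D^0 f = -(3/2)x^4 + (3/2)x^2 - 3/2
D^1 f = -6x^3 + 3x
D^2 f = -18x^2 + 3
matching coefficients of g against c_0 f + c_1 Df + … from the top degree down determines the c_i
solution: c_0 = -1, c_1 = 0, c_2 = -3/2


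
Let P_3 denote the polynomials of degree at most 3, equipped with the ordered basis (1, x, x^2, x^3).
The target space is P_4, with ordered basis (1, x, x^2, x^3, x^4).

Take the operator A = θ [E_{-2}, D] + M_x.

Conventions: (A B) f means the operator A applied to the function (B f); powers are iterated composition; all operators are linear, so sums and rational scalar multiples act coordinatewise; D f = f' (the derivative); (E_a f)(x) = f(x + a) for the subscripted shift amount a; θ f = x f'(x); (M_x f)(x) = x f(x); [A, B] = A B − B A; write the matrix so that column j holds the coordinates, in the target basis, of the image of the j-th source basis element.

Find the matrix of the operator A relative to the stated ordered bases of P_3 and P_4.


image of 1: x
image of x: x^2
image of x^2: x^3
image of x^3: x^4
each image's coordinates form column j of the matrix

the matrix is [[0, 0, 0, 0]; [1, 0, 0, 0]; [0, 1, 0, 0]; [0, 0, 1, 0]; [0, 0, 0, 1]] (rows listed top to bottom)


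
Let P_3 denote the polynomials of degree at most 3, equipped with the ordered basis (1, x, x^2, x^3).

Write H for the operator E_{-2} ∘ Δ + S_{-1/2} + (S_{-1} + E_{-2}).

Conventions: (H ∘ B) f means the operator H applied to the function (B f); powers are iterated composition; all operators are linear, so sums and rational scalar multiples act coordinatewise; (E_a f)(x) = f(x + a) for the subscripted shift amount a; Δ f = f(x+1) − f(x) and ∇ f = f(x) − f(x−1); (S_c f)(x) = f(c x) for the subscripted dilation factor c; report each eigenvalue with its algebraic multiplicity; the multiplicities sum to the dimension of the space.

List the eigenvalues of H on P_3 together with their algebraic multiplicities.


λ = -1/2 (multiplicity 1), λ = -1/8 (multiplicity 1), λ = 9/4 (multiplicity 1), λ = 3 (multiplicity 1)

image of 1: 3
image of x: -(1/2)x - 1
image of x^2: (9/4)x^2 - 2x + 1
image of x^3: -(1/8)x^3 - 3x^2 + 3x - 1
the matrix is upper triangular; its diagonal is (3, -1/2, 9/4, -1/8)
for a triangular matrix the eigenvalues are the diagonal entries, with algebraic multiplicity their repetition count


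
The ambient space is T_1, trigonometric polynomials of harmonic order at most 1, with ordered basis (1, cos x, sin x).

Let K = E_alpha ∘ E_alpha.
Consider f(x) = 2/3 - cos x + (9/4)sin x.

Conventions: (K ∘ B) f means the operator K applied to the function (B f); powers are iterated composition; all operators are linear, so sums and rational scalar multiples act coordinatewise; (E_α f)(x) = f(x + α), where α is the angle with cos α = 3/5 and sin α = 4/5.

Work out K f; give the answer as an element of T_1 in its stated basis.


E_alpha f = 2/3 + (6/5)cos x + (43/20)sin x
E_alpha E_alpha f = 2/3 + (61/25)cos x + (33/100)sin x

the image equals g(x) = 2/3 + (61/25)cos x + (33/100)sin x


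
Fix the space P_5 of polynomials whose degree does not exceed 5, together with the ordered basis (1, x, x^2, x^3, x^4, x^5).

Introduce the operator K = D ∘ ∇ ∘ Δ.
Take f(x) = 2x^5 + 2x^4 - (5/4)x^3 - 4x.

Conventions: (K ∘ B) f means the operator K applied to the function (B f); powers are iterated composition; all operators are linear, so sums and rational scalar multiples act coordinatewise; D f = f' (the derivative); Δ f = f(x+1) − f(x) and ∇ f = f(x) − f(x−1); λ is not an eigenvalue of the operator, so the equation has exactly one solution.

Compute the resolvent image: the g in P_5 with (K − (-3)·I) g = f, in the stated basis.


write g with unknown coordinates in the stated basis and equate coefficients in (K − (-3)·I) g = f
solving from the highest basis element down gives g = (2/3)x^5 + (2/3)x^4 - (5/12)x^3 - (40/3)x^2 - (20/3)x - 25/18
check: K g = 40x^2 + 16x + 25/6
so K g − (-3)·g = 2x^5 + 2x^4 - (5/4)x^3 - 4x = f ✓

the result is g(x) = (2/3)x^5 + (2/3)x^4 - (5/12)x^3 - (40/3)x^2 - (20/3)x - 25/18


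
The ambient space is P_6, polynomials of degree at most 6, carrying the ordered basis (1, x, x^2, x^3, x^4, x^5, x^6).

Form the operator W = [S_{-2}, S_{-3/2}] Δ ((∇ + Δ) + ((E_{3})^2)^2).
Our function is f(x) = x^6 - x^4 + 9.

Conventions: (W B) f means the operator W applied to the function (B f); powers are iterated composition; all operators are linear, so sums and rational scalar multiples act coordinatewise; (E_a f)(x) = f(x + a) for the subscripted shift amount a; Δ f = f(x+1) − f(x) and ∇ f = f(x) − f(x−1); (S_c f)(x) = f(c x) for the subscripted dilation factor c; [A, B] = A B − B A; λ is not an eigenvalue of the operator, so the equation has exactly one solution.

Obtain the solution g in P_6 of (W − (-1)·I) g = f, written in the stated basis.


write g with unknown coordinates in the stated basis and equate coefficients in (W − (-1)·I) g = f
solving from the highest basis element down gives g = x^6 - x^4 + 9
check: W g = 0
so W g − (-1)·g = x^6 - x^4 + 9 = f ✓

the image equals g(x) = x^6 - x^4 + 9


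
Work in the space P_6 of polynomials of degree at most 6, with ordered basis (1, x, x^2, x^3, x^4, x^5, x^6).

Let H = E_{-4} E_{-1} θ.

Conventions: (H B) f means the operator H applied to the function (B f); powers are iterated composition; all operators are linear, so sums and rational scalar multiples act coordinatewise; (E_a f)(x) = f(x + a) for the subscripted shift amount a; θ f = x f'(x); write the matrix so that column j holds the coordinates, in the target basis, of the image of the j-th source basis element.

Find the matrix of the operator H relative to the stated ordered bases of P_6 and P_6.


the matrix is [[0, -5, 50, -375, 2500, -15625, 93750]; [0, 1, -20, 225, -2000, 15625, -112500]; [0, 0, 2, -45, 600, -6250, 56250]; [0, 0, 0, 3, -80, 1250, -15000]; [0, 0, 0, 0, 4, -125, 2250]; [0, 0, 0, 0, 0, 5, -180]; [0, 0, 0, 0, 0, 0, 6]] (rows listed top to bottom)

image of 1: 0
image of x: x - 5
image of x^2: 2x^2 - 20x + 50
image of x^3: 3x^3 - 45x^2 + 225x - 375
image of x^4: 4x^4 - 80x^3 + 600x^2 - 2000x + 2500
image of x^5: 5x^5 - 125x^4 + 1250x^3 - 6250x^2 + 15625x - 15625
image of x^6: 6x^6 - 180x^5 + 2250x^4 - 15000x^3 + 56250x^2 - 112500x + 93750
each image's coordinates form column j of the matrix


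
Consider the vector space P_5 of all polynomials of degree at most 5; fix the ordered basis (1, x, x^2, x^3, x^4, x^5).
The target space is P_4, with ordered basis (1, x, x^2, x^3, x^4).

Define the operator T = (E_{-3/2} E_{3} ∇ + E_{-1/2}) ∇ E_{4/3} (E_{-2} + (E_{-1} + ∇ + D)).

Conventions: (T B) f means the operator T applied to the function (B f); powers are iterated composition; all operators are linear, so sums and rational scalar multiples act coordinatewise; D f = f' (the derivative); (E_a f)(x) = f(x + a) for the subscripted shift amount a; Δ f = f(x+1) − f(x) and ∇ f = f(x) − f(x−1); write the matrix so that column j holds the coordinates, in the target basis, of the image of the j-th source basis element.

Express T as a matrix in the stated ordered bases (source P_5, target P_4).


the matrix is [[0, 2, 10/3, 163/6, 1925/27, 259121/648]; [0, 0, 4, 10, 326/3, 9625/27]; [0, 0, 0, 6, 20, 815/3]; [0, 0, 0, 0, 8, 100/3]; [0, 0, 0, 0, 0, 10]] (rows listed top to bottom)

image of 1: 0
image of x: 2
image of x^2: 4x + 10/3
image of x^3: 6x^2 + 10x + 163/6
image of x^4: 8x^3 + 20x^2 + (326/3)x + 1925/27
image of x^5: 10x^4 + (100/3)x^3 + (815/3)x^2 + (9625/27)x + 259121/648
each image's coordinates form column j of the matrix


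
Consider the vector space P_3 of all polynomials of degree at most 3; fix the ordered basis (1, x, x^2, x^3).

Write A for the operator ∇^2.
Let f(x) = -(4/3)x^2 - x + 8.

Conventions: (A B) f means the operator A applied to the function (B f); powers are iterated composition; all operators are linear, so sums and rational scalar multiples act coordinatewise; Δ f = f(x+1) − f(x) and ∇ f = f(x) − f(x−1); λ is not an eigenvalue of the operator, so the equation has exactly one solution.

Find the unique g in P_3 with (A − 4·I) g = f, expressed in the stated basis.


the result is g(x) = (1/3)x^2 + (1/4)x - 11/6

write g with unknown coordinates in the stated basis and equate coefficients in (A − 4·I) g = f
solving from the highest basis element down gives g = (1/3)x^2 + (1/4)x - 11/6
check: A g = 2/3
so A g − 4·g = -(4/3)x^2 - x + 8 = f ✓


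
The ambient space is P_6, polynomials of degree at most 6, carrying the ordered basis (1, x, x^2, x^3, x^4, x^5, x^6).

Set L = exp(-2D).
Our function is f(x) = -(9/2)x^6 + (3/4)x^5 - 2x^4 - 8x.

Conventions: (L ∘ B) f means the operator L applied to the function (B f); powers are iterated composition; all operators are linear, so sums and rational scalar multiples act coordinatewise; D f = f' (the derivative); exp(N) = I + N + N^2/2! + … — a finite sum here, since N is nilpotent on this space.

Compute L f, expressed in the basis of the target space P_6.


order-1 term: 54x^5 - (15/2)x^4 + 16x^3 + 16
order-2 term: -270x^4 + 30x^3 - 48x^2
order-3 term: 720x^3 - 60x^2 + 64x
order-4 term: -1080x^2 + 60x - 32
order-5 term: 864x - 24
order-6 term: -288
the series for exp(-2D) f terminates at order 6
exp(-2D) f = -(9/2)x^6 + (219/4)x^5 - (559/2)x^4 + 766x^3 - 1188x^2 + 980x - 328

the result is g(x) = -(9/2)x^6 + (219/4)x^5 - (559/2)x^4 + 766x^3 - 1188x^2 + 980x - 328


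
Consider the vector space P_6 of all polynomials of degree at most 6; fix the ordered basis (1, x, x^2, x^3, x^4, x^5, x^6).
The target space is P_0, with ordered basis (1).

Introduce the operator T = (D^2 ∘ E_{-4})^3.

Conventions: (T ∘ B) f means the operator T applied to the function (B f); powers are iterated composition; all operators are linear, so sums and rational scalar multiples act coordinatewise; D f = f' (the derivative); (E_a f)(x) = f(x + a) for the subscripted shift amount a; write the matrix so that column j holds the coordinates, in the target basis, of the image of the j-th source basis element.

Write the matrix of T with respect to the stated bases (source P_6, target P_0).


the matrix is [[0, 0, 0, 0, 0, 0, 720]] (rows listed top to bottom)

image of 1: 0
image of x: 0
image of x^2: 0
image of x^3: 0
image of x^4: 0
image of x^5: 0
image of x^6: 720
each image's coordinates form column j of the matrix


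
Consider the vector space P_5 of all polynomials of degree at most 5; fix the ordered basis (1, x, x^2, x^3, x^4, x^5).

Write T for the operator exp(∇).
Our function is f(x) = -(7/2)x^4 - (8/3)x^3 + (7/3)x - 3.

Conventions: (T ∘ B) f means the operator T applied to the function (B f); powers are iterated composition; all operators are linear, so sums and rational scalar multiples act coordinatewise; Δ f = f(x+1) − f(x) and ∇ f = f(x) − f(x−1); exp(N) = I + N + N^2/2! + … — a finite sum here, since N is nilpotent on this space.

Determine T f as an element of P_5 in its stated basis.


order-1 term: -14x^3 + 13x^2 - 6x + 19/6
order-2 term: -21x^2 + 34x - 33/2
order-3 term: -14x + 55/3
order-4 term: -7/2
the series for exp(∇) f terminates at order 4
exp(∇) f = -(7/2)x^4 - (50/3)x^3 - 8x^2 + (49/3)x - 3/2

g(x) = -(7/2)x^4 - (50/3)x^3 - 8x^2 + (49/3)x - 3/2


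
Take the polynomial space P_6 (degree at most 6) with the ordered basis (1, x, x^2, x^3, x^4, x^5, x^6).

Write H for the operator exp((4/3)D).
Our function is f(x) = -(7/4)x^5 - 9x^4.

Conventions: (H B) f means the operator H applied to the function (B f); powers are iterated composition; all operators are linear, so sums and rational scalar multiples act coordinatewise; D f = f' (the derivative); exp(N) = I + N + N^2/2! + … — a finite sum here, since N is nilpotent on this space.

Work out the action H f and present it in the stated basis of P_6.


order-1 term: -(35/3)x^4 - 48x^3
order-2 term: -(280/9)x^3 - 96x^2
order-3 term: -(1120/27)x^2 - (256/3)x
order-4 term: -(2240/81)x - 256/9
order-5 term: -1792/243
the series for exp((4/3)D) f terminates at order 5
exp((4/3)D) f = -(7/4)x^5 - (62/3)x^4 - (712/9)x^3 - (3712/27)x^2 - (9152/81)x - 8704/243

the image equals g(x) = -(7/4)x^5 - (62/3)x^4 - (712/9)x^3 - (3712/27)x^2 - (9152/81)x - 8704/243


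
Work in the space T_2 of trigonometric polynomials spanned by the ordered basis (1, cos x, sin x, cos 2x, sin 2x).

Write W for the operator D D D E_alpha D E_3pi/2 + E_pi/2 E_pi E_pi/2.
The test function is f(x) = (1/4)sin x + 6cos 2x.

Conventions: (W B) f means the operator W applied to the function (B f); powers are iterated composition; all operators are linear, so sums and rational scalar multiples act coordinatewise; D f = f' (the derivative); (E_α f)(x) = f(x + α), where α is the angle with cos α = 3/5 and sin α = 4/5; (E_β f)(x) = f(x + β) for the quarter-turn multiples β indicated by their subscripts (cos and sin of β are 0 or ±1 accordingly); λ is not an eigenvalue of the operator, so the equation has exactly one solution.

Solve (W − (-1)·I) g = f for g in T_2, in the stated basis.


write g with unknown coordinates in the stated basis and equate coefficients in (W − (-1)·I) g = f
solving from the highest basis element down gives g = (3/164)cos x + (7/82)sin x + (27/193)cos 2x - (64/193)sin 2x
check: W g = -(3/164)cos x + (27/164)sin x + (1131/193)cos 2x + (64/193)sin 2x
so W g − (-1)·g = (1/4)sin x + 6cos 2x = f ✓

the result is g(x) = (3/164)cos x + (7/82)sin x + (27/193)cos 2x - (64/193)sin 2x


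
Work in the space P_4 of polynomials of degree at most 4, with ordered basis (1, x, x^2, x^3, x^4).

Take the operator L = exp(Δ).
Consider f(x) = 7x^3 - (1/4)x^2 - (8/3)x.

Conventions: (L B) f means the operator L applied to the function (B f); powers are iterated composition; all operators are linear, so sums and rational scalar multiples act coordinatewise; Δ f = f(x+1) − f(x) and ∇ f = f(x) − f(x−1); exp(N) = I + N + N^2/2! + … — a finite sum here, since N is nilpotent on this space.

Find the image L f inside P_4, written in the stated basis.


order-1 term: 21x^2 + (41/2)x + 49/12
order-2 term: 21x + 83/4
order-3 term: 7
the series for exp(Δ) f terminates at order 3
exp(Δ) f = 7x^3 + (83/4)x^2 + (233/6)x + 191/6

the image equals g(x) = 7x^3 + (83/4)x^2 + (233/6)x + 191/6
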